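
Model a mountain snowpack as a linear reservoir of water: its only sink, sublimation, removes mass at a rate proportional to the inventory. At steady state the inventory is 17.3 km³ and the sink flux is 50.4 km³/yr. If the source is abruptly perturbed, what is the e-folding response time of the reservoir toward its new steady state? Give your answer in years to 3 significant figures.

0.343 yr

For a linear reservoir the response time equals the residence time τ = M/F.
τ = 17.3 / 50.4 = 0.3433 yr.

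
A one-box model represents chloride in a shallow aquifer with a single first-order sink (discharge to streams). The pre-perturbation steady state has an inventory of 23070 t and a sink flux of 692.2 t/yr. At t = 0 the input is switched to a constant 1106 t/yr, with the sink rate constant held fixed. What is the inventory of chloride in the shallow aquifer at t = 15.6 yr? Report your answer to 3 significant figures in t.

τ = M₀/F₀ = 23070/692.2 = 33.33 yr; rate constant k = 1/τ.
New steady state M_∞ = F₁/k = F₁·τ = 1106 × 33.33 = 36861 t.
M(t) = M_∞ + (M₀ − M_∞)·e^(−t/τ); t/τ = 15.6/33.33 = 0.4681, so e^(−t/τ) = 0.6262.
M(t) = 36861 − 13790 × 0.6262 = 28225 t.

28200 t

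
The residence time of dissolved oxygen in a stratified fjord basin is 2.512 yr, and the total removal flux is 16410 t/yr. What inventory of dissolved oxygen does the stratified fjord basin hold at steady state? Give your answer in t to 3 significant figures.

41200 t

τ = M/F ⇒ M = τ × F = 2.512 × 16410 = 41220 t.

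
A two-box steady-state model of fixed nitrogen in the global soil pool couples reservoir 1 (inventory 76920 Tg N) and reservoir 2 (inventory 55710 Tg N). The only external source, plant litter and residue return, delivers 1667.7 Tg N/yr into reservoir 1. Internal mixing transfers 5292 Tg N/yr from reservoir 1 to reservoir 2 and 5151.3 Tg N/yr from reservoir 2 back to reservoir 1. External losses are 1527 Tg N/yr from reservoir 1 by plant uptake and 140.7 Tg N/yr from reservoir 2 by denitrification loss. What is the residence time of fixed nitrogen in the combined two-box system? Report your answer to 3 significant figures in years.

79.5 yr

For the system as a whole, the A↔B exchange is internal and contributes nothing to the throughput; only the external sinks remove mass.
M_total = 76920 + 55710 = 132630 Tg N.
ΣF_external_out = 1527 + 140.7 = 1667.7 Tg N/yr.
τ = M_total / ΣF_ext = 132630 / 1667.7 = 79.53 yr.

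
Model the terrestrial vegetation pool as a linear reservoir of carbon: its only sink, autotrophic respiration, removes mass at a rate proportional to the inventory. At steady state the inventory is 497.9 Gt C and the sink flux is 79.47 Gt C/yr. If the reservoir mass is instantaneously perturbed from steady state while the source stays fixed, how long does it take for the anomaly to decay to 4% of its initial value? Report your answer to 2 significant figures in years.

For a linear reservoir the anomaly decays as exp(−t/τ) with τ = M/F = 497.9/79.47 = 6.265 yr.
exp(−t/τ) = 0.04 ⇒ t = −τ ln(0.04) = 6.265 × 3.219 = 20.17 yr.

20 yr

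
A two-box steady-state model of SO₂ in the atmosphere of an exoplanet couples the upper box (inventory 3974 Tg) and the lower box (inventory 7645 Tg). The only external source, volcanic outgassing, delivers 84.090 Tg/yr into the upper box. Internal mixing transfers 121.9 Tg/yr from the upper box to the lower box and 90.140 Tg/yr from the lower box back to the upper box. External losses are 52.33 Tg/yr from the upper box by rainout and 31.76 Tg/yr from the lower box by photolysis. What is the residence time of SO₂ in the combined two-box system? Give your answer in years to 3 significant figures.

138 yr

Residence time in the combined system uses the total inventory and the total *external* removal — internal exchanges between the two boxes cancel.
M_total = 3974 + 7645 = 11619 Tg.
ΣF_external_out = 52.33 + 31.76 = 84.090 Tg/yr.
τ = M_total / ΣF_ext = 11619 / 84.090 = 138.2 yr.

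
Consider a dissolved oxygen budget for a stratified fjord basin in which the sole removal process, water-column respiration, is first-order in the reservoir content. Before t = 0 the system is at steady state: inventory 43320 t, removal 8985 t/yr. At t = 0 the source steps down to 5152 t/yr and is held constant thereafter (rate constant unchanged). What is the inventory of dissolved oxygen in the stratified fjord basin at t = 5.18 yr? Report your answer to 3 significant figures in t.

τ = M₀/F₀ = 43320/8985 = 4.821 yr; rate constant k = 1/τ.
New steady state M_∞ = F₁/k = F₁·τ = 5152 × 4.821 = 24840 t.
M(t) = M_∞ + (M₀ − M_∞)·e^(−t/τ); t/τ = 5.18/4.821 = 1.074, so e^(−t/τ) = 0.3415.
M(t) = 24840 + 18480 × 0.3415 = 31151 t.

31200 t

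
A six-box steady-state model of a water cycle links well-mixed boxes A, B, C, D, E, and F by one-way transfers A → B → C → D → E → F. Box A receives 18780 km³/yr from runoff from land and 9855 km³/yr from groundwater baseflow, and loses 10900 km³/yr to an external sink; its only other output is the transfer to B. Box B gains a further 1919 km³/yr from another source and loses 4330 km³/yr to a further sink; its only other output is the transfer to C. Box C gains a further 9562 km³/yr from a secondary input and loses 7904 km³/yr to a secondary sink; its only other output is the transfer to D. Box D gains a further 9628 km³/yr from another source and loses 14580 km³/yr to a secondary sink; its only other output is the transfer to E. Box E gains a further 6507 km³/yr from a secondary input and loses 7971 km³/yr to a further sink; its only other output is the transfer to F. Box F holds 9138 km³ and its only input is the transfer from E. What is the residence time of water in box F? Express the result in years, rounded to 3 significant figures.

Box A: F(A→B) = (18780 + 9855) − 10900 = 17735 km³/yr.
Box B: F(B→C) = (17735 + 1919) − 4330 = 15324 km³/yr.
Box C: F(C→D) = (15324 + 9562) − 7904 = 16982 km³/yr.
Box D: F(D→E) = (16982 + 9628) − 14580 = 12030 km³/yr.
Box E: F(E→F) = (12030 + 6507) − 7971 = 10566 km³/yr.
Box F throughput = its input = 10566 km³/yr; τ = 9138 / 10566 = 0.8648 yr.

0.865 yr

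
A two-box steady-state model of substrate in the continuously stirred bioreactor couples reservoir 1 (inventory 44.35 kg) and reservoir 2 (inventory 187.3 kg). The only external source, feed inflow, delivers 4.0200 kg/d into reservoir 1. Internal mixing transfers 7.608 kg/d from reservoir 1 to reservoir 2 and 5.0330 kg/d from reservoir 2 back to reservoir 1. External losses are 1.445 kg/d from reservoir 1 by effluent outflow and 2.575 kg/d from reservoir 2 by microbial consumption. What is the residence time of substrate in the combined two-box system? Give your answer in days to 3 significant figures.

57.6 d

For the system as a whole, the A↔B exchange is internal and contributes nothing to the throughput; only the external sinks remove mass.
M_total = 44.35 + 187.3 = 231.65 kg.
ΣF_external_out = 1.445 + 2.575 = 4.0200 kg/d.
τ = M_total / ΣF_ext = 231.65 / 4.0200 = 57.62 d.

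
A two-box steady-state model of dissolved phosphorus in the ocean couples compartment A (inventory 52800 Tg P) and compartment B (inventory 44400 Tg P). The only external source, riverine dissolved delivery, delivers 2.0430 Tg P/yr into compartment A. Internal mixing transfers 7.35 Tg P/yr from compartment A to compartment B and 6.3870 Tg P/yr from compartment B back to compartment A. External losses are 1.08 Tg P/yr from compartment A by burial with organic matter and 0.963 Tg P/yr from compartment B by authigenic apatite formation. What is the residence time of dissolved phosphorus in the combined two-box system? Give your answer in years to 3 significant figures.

47600 yr

Residence time in the combined system uses the total inventory and the total *external* removal — internal exchanges between the two boxes cancel.
M_total = 52800 + 44400 = 97200 Tg P.
ΣF_external_out = 1.08 + 0.963 = 2.0430 Tg P/yr.
τ = M_total / ΣF_ext = 97200 / 2.0430 = 47580 yr.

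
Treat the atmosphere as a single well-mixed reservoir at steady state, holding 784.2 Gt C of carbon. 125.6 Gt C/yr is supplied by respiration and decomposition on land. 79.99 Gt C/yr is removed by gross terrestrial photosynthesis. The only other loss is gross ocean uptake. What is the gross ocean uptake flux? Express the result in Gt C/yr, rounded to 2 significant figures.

46 Gt C/yr

At steady state ΣF_in = ΣF_out.
ΣF_in = 125.60 Gt C/yr.
Gross ocean uptake flux = ΣF_in − (79.99) = 125.60 − 79.99 = 45.61 Gt C/yr.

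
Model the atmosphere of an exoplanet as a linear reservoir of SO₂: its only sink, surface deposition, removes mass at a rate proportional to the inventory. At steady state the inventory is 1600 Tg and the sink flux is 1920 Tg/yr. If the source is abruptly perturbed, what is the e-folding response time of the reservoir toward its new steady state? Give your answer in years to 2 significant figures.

0.83 yr

For a linear reservoir the response time equals the residence time τ = M/F.
τ = 1600 / 1920 = 0.8333 yr.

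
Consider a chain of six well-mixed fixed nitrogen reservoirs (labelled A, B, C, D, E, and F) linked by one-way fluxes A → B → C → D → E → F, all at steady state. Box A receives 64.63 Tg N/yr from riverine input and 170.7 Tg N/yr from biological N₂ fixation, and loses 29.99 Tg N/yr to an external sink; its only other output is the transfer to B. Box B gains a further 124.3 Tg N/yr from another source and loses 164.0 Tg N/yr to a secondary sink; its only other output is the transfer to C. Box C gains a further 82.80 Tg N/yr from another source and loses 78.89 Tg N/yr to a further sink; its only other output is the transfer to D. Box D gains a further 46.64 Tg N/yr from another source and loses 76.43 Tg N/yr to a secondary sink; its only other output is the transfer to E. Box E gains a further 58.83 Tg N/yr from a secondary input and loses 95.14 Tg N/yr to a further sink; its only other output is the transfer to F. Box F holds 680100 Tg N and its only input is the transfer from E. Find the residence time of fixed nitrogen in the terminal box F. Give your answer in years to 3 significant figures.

Box A: F(A→B) = (64.63 + 170.7) − 29.99 = 205.34 Tg N/yr.
Box B: F(B→C) = (205.34 + 124.3) − 164.0 = 165.64 Tg N/yr.
Box C: F(C→D) = (165.64 + 82.80) − 78.89 = 169.55 Tg N/yr.
Box D: F(D→E) = (169.55 + 46.64) − 76.43 = 139.76 Tg N/yr.
Box E: F(E→F) = (139.76 + 58.83) − 95.14 = 103.45 Tg N/yr.
Box F throughput = its input = 103.45 Tg N/yr; τ = 680100 / 103.45 = 6574 yr.

6570 yr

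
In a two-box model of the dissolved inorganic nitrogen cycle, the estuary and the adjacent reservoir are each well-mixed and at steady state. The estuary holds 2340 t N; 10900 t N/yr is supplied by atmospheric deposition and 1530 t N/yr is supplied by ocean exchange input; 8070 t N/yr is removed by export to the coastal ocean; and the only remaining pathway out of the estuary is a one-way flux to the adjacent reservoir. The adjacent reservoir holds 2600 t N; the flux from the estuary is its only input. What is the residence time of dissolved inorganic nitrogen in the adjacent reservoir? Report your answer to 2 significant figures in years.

Balance the estuary: ΣF_in = 10900 + 1530 = 12430 t N/yr.
Flux to the adjacent reservoir = ΣF_in − (8070) = 4360.0 t N/yr.
At steady state the output of the adjacent reservoir equals its input, 4360.0 t N/yr.
τ = M / F = 2600 / 4360.0 = 0.5963 yr.

0.60 yr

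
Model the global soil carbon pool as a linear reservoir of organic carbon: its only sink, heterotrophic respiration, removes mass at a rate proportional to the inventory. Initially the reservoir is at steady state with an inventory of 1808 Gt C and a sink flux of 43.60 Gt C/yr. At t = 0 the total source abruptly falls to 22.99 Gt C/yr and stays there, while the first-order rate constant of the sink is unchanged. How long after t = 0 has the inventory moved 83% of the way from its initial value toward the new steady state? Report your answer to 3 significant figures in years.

τ = M₀/F₀ = 1808/43.60 = 41.47 yr.
The remaining gap fraction is e^(−t/τ); 83% covered ⇒ e^(−t/τ) = 0.170.
t = −τ ln(0.170) = 41.47 × 1.772 = 73.48 yr.

73.5 yr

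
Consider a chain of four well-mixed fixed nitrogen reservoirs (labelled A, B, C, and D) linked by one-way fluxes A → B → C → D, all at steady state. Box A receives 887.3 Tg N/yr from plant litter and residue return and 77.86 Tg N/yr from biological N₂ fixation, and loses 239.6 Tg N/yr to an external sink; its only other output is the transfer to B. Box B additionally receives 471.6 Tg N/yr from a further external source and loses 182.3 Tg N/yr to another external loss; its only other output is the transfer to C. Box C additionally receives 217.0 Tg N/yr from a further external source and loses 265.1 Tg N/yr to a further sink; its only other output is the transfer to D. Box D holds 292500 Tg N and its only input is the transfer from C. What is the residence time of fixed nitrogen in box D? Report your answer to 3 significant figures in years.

Box A: F(A→B) = (887.3 + 77.86) − 239.6 = 725.56 Tg N/yr.
Box B: F(B→C) = (725.56 + 471.6) − 182.3 = 1014.9 Tg N/yr.
Box C: F(C→D) = (1014.9 + 217.0) − 265.1 = 966.76 Tg N/yr.
Box D throughput = its input = 966.76 Tg N/yr; τ = 292500 / 966.76 = 302.6 yr.

303 yr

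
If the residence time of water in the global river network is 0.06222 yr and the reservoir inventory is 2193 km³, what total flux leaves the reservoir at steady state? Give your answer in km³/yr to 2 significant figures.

F = M / τ = 2193 / 0.06222 = 35250 km³/yr.

35000 km³/yr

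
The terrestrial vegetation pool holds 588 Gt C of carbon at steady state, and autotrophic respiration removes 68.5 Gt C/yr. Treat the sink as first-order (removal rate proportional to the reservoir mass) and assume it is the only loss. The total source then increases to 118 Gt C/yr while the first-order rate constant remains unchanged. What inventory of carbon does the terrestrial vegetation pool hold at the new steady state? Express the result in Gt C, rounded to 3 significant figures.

Rate constant k = F/M = 68.5 / 588 = 0.1165 yr⁻¹.
At the new steady state, source = k·M_new ⇒ M_new = 118 / 0.1165 = 1013 Gt C.
(Equivalently M_new = M × F_new/F_old = 588 × 118/68.5.)

1010 Gt C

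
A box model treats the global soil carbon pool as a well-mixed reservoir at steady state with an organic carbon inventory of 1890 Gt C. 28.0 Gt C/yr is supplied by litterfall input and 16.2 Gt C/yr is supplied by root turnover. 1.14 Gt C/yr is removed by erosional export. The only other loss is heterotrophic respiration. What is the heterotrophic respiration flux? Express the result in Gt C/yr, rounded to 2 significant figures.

43 Gt C/yr

At steady state ΣF_in = ΣF_out.
ΣF_in = 28.0 + 16.2 = 44.200 Gt C/yr.
Heterotrophic respiration flux = ΣF_in − (1.14) = 44.200 − 1.140 = 43.06 Gt C/yr.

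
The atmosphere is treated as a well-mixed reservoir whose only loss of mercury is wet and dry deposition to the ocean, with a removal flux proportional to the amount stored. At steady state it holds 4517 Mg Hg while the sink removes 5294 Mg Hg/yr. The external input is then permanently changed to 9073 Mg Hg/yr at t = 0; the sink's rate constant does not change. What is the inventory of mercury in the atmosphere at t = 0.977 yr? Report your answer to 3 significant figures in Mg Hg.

The sink rate constant is k = F₀/M₀ = 5294/4517 = 1.172 yr⁻¹.
Solving dM/dt = F₁ − kM with M(0) = M₀ gives M(t) = F₁/k + (M₀ − F₁/k)·e^(−kt).
F₁/k = 9073/1.172 = 7741.4 Mg Hg; kt = 1.172 × 0.977 = 1.145, e^(−kt) = 0.3182.
M(0.977) = 7741.4 + (4517 − 7741.4) × 0.3182 = 7741.4 − 1026 = 6715.4 Mg Hg.

6720 Mg Hg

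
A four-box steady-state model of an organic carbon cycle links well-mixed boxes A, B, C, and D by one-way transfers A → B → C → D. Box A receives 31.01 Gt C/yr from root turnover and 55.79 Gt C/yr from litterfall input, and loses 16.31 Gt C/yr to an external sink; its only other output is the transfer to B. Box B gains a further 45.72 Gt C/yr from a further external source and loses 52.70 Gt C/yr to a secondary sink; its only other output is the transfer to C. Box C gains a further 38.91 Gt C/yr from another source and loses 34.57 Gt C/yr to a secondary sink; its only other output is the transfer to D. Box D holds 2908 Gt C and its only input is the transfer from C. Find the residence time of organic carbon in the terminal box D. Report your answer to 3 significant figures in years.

42.9 yr

Box A: F(A→B) = (31.01 + 55.79) − 16.31 = 70.490 Gt C/yr.
Box B: F(B→C) = (70.490 + 45.72) − 52.70 = 63.510 Gt C/yr.
Box C: F(C→D) = (63.510 + 38.91) − 34.57 = 67.850 Gt C/yr.
Box D throughput = its input = 67.850 Gt C/yr; τ = 2908 / 67.850 = 42.86 yr.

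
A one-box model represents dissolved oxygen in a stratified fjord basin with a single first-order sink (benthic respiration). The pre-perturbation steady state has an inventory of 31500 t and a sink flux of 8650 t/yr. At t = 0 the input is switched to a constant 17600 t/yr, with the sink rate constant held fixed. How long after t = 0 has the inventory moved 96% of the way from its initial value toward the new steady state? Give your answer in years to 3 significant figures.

11.7 yr

τ = M₀/F₀ = 31500/8650 = 3.642 yr.
The remaining gap fraction is e^(−t/τ); 96% covered ⇒ e^(−t/τ) = 0.0400.
t = −τ ln(0.0400) = 3.642 × 3.219 = 11.72 yr.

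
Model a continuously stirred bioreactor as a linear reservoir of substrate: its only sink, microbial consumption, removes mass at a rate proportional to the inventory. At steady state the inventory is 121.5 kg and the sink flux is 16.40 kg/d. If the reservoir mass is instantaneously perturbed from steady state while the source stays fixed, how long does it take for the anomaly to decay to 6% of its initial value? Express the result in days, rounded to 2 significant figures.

21 d

For a linear reservoir the anomaly decays as exp(−t/τ) with τ = M/F = 121.5/16.40 = 7.409 d.
exp(−t/τ) = 0.06 ⇒ t = −τ ln(0.06) = 7.409 × 2.813 = 20.84 d.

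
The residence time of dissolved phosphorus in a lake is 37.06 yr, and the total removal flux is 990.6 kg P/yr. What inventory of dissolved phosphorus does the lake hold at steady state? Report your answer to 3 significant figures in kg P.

τ = M/F ⇒ M = τ × F = 37.06 × 990.6 = 36710 kg P.

36700 kg P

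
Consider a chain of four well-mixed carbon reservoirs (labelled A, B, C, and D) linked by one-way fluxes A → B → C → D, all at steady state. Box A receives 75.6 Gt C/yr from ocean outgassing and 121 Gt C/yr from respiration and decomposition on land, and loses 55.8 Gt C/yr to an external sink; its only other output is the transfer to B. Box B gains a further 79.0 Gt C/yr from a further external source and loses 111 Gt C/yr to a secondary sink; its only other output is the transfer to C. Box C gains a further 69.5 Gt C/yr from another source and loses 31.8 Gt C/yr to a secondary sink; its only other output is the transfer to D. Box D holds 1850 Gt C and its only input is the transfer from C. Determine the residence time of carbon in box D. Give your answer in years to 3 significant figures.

Box A: F(A→B) = (75.6 + 121) − 55.8 = 140.80 Gt C/yr.
Box B: F(B→C) = (140.80 + 79.0) − 111 = 108.80 Gt C/yr.
Box C: F(C→D) = (108.80 + 69.5) − 31.8 = 146.50 Gt C/yr.
Box D throughput = its input = 146.50 Gt C/yr; τ = 1850 / 146.50 = 12.63 yr.

12.6 yr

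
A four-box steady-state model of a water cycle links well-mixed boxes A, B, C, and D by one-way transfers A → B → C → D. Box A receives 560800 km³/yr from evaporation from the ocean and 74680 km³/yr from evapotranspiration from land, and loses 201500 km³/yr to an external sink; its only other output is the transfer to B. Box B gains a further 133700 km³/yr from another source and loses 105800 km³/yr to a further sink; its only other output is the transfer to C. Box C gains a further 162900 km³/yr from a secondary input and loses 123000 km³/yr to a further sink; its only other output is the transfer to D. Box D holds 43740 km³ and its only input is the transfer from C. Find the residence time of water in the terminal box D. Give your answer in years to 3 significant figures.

Box A: F(A→B) = (560800 + 74680) − 201500 = 433980 km³/yr.
Box B: F(B→C) = (433980 + 133700) − 105800 = 461880 km³/yr.
Box C: F(C→D) = (461880 + 162900) − 123000 = 501780 km³/yr.
Box D throughput = its input = 501780 km³/yr; τ = 43740 / 501780 = 0.08717 yr.

0.0872 yr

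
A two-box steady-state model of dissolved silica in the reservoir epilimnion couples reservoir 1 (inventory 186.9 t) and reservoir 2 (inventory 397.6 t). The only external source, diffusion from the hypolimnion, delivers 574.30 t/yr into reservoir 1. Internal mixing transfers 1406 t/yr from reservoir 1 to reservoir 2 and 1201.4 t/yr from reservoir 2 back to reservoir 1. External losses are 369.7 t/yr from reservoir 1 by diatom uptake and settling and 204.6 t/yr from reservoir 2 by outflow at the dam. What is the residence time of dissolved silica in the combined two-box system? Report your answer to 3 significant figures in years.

For the system as a whole, the A↔B exchange is internal and contributes nothing to the throughput; only the external sinks remove mass.
M_total = 186.9 + 397.6 = 584.50 t.
ΣF_external_out = 369.7 + 204.6 = 574.30 t/yr.
τ = M_total / ΣF_ext = 584.50 / 574.30 = 1.018 yr.

1.02 yr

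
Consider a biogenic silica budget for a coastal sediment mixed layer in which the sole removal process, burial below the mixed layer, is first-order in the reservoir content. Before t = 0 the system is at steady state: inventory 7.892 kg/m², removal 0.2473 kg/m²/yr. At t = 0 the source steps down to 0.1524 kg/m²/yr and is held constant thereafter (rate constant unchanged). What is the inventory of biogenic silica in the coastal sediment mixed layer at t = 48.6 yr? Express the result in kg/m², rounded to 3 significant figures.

The sink rate constant is k = F₀/M₀ = 0.2473/7.892 = 0.03134 yr⁻¹.
Solving dM/dt = F₁ − kM with M(0) = M₀ gives M(t) = F₁/k + (M₀ − F₁/k)·e^(−kt).
F₁/k = 0.1524/0.03134 = 4.8635 kg/m²; kt = 0.03134 × 48.6 = 1.523, e^(−kt) = 0.2181.
M(48.6) = 4.8635 + (7.892 − 4.8635) × 0.2181 = 4.8635 + 0.6604 = 5.5239 kg/m².

5.52 kg/m²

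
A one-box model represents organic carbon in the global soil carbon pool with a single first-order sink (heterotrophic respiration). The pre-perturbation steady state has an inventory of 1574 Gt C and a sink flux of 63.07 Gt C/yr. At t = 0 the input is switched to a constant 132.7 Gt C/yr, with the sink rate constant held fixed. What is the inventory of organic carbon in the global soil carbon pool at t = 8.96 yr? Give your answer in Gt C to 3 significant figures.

Residence time τ = M₀/F₀ = 24.96 yr. The eventual steady state is M_∞ = M₀·(F₁/F₀) = 1574 × 132.7/63.07 = 3311.7 Gt C.
The anomaly ΔM(t) = M(t) − M_∞ decays as ΔM₀·e^(−t/τ) with ΔM₀ = 1574 − 3311.7 = −1738 Gt C.
At t = 8.96 yr, e^(−t/τ) = e^(−0.3590) = 0.6984, so ΔM = −1214 Gt C and M = 3311.7 − 1214 = 2098.2 Gt C.

2100 Gt C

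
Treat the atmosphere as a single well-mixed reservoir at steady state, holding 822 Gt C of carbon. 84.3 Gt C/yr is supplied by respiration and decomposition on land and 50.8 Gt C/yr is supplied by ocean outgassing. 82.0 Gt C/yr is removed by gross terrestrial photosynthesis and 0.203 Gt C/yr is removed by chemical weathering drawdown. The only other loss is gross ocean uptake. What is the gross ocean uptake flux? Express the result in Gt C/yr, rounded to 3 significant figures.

At steady state ΣF_in = ΣF_out.
ΣF_in = 84.3 + 50.8 = 135.10 Gt C/yr.
Gross ocean uptake flux = ΣF_in − (82.0 + 0.203) = 135.10 − 82.20 = 52.90 Gt C/yr.

52.9 Gt C/yr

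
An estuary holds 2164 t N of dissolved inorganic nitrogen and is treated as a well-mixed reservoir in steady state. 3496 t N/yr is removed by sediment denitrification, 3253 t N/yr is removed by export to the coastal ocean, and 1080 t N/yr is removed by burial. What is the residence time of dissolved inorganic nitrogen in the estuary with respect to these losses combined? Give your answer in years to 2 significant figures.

Total removal = 3496 + 3253 + 1080 = 7829.0 t N/yr.
τ = M / ΣF_out = 2164 / 7829.0 = 0.2764 yr.

0.28 yr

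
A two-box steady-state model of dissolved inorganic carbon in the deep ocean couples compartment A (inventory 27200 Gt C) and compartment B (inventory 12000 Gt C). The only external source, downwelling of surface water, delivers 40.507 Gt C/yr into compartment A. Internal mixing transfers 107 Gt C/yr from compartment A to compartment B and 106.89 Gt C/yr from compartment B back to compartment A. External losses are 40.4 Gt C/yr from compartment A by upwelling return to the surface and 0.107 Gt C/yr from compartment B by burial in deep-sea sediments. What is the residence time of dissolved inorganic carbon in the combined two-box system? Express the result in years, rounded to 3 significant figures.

968 yr

Treat the two boxes together as one reservoir: the mixing fluxes between them are internal recycling, so τ = ΣM / Σ(external losses).
M_total = 27200 + 12000 = 39200 Gt C.
ΣF_external_out = 40.4 + 0.107 = 40.507 Gt C/yr.
τ = M_total / ΣF_ext = 39200 / 40.507 = 967.7 yr.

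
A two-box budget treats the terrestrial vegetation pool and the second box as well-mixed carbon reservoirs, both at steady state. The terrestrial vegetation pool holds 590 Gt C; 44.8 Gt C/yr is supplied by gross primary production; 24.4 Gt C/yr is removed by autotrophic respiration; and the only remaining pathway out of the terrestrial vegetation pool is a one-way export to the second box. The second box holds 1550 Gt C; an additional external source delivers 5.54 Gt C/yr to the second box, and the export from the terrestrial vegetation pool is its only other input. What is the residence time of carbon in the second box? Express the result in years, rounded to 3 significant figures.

59.8 yr

Balance the terrestrial vegetation pool: ΣF_in = 44.800 Gt C/yr.
Export to the second box = ΣF_in − (24.4) = 20.400 Gt C/yr.
Total input to the second box = 20.400 + 5.54 = 25.940 Gt C/yr; at steady state this equals its total output.
τ = M / F = 1550 / 25.940 = 59.75 yr.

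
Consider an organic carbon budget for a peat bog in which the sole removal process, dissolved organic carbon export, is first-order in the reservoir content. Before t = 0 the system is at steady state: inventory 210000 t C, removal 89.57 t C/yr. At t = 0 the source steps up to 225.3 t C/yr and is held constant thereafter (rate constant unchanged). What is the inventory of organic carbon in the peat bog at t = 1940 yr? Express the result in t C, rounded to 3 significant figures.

389000 t C

The sink rate constant is k = F₀/M₀ = 89.57/210000 = 0.0004265 yr⁻¹.
Solving dM/dt = F₁ − kM with M(0) = M₀ gives M(t) = F₁/k + (M₀ − F₁/k)·e^(−kt).
F₁/k = 225.3/0.0004265 = 528220 t C; kt = 0.0004265 × 1940 = 0.8275, e^(−kt) = 0.4372.
M(1940) = 528220 + (210000 − 528220) × 0.4372 = 528220 − 139100 = 389110 t C.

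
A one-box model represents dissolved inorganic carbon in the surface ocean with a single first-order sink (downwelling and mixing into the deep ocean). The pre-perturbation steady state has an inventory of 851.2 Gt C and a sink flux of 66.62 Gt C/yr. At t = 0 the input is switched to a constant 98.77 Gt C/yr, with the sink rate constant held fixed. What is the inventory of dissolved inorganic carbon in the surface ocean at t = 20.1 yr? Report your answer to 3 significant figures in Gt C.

1180 Gt C

The sink rate constant is k = F₀/M₀ = 66.62/851.2 = 0.07827 yr⁻¹.
Solving dM/dt = F₁ − kM with M(0) = M₀ gives M(t) = F₁/k + (M₀ − F₁/k)·e^(−kt).
F₁/k = 98.77/0.07827 = 1262.0 Gt C; kt = 0.07827 × 20.1 = 1.573, e^(−kt) = 0.2074.
M(20.1) = 1262.0 + (851.2 − 1262.0) × 0.2074 = 1262.0 − 85.19 = 1176.8 Gt C.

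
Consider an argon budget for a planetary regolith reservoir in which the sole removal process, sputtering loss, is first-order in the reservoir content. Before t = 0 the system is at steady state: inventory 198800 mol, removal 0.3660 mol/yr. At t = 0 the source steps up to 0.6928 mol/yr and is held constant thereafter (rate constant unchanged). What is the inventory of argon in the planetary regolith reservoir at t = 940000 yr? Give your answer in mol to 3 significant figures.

Residence time τ = M₀/F₀ = 543200 yr. The eventual steady state is M_∞ = M₀·(F₁/F₀) = 198800 × 0.6928/0.3660 = 376310 mol.
The anomaly ΔM(t) = M(t) − M_∞ decays as ΔM₀·e^(−t/τ) with ΔM₀ = 198800 − 376310 = −177500 mol.
At t = 940000 yr, e^(−t/τ) = e^(−1.731) = 0.1772, so ΔM = −31450 mol and M = 376310 − 31450 = 344860 mol.

345000 mol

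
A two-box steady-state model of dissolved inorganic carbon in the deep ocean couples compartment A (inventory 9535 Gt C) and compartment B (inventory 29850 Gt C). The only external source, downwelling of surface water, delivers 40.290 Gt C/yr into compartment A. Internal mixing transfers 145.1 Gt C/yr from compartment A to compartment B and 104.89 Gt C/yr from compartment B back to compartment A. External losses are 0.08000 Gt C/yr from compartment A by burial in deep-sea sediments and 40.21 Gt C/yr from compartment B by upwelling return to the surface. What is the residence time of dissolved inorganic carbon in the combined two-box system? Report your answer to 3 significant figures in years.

978 yr

For the system as a whole, the A↔B exchange is internal and contributes nothing to the throughput; only the external sinks remove mass.
M_total = 9535 + 29850 = 39385 Gt C.
ΣF_external_out = 0.08000 + 40.21 = 40.290 Gt C/yr.
τ = M_total / ΣF_ext = 39385 / 40.290 = 977.5 yr.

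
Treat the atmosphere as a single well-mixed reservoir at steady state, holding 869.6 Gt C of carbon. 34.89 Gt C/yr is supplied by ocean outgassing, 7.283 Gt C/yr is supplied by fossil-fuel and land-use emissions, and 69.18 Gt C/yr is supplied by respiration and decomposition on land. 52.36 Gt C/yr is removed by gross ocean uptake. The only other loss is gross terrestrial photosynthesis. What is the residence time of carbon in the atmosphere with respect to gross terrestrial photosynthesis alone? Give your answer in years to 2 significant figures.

15 yr

At steady state ΣF_in = ΣF_out.
ΣF_in = 34.89 + 7.283 + 69.18 = 111.35 Gt C/yr.
Gross terrestrial photosynthesis flux = ΣF_in − (52.36) = 111.35 − 52.36 = 58.99 Gt C/yr.
τ = M / F = 869.6 / 58.99 = 14.74 yr.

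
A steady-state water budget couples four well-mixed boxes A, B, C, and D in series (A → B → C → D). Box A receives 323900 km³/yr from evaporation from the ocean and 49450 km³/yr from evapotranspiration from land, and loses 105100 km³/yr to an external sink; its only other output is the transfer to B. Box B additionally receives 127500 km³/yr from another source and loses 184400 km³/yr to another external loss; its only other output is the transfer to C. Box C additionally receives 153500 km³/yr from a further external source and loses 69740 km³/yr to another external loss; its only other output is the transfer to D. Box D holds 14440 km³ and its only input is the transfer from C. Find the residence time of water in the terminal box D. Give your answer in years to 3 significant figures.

0.0489 yr

Box A: F(A→B) = (323900 + 49450) − 105100 = 268250 km³/yr.
Box B: F(B→C) = (268250 + 127500) − 184400 = 211350 km³/yr.
Box C: F(C→D) = (211350 + 153500) − 69740 = 295110 km³/yr.
Box D throughput = its input = 295110 km³/yr; τ = 14440 / 295110 = 0.04893 yr.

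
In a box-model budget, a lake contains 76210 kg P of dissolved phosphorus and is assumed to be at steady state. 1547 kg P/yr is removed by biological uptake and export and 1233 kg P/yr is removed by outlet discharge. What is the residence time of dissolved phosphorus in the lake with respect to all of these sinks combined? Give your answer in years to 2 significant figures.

27 yr

Total removal flux = 1547 + 1233 = 2780.0 kg P/yr.
τ = M / ΣF_out = 76210 / 2780.0 = 27.41 yr.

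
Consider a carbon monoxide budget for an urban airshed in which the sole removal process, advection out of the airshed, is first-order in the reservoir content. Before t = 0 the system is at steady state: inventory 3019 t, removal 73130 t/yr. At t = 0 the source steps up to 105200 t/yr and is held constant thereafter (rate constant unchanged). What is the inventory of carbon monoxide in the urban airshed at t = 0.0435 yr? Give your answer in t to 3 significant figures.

3880 t

Residence time τ = M₀/F₀ = 0.04128 yr. The eventual steady state is M_∞ = M₀·(F₁/F₀) = 3019 × 105200/73130 = 4342.9 t.
The anomaly ΔM(t) = M(t) − M_∞ decays as ΔM₀·e^(−t/τ) with ΔM₀ = 3019 − 4342.9 = −1324 t.
At t = 0.0435 yr, e^(−t/τ) = e^(−1.054) = 0.3486, so ΔM = −461.6 t and M = 4342.9 − 461.6 = 3881.4 t.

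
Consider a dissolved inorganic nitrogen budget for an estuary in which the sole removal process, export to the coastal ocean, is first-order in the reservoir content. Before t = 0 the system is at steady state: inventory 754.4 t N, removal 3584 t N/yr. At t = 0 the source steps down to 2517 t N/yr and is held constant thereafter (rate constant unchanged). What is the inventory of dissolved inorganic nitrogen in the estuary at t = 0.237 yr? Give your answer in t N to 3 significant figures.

The sink rate constant is k = F₀/M₀ = 3584/754.4 = 4.751 yr⁻¹.
Solving dM/dt = F₁ − kM with M(0) = M₀ gives M(t) = F₁/k + (M₀ − F₁/k)·e^(−kt).
F₁/k = 2517/4.751 = 529.81 t N; kt = 4.751 × 0.237 = 1.126, e^(−kt) = 0.3243.
M(0.237) = 529.81 + (754.4 − 529.81) × 0.3243 = 529.81 + 72.85 = 602.65 t N.

603 t N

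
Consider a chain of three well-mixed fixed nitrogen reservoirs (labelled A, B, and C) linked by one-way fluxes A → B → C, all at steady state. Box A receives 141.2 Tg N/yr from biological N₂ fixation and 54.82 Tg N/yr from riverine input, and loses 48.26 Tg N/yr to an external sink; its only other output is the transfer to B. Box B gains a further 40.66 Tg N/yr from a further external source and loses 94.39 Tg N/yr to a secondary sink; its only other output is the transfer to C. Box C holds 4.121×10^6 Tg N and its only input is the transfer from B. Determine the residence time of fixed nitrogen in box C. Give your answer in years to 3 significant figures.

43800 yr

Box A: F(A→B) = (141.2 + 54.82) − 48.26 = 147.76 Tg N/yr.
Box B: F(B→C) = (147.76 + 40.66) − 94.39 = 94.030 Tg N/yr.
Box C throughput = its input = 94.030 Tg N/yr; τ = 4.121×10^6 / 94.030 = 43830 yr.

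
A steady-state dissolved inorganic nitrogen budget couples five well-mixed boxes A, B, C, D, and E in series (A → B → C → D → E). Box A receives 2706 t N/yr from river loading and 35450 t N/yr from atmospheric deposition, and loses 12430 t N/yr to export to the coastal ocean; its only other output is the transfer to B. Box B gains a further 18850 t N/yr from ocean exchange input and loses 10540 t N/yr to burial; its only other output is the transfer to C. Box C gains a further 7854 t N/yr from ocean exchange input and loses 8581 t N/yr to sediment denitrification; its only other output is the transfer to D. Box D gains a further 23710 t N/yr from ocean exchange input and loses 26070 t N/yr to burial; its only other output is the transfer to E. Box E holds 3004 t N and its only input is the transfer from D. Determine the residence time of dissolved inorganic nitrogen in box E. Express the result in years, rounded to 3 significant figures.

0.0971 yr

Box A: F(A→B) = (2706 + 35450) − 12430 = 25726 t N/yr.
Box B: F(B→C) = (25726 + 18850) − 10540 = 34036 t N/yr.
Box C: F(C→D) = (34036 + 7854) − 8581 = 33309 t N/yr.
Box D: F(D→E) = (33309 + 23710) − 26070 = 30949 t N/yr.
Box E throughput = its input = 30949 t N/yr; τ = 3004 / 30949 = 0.09706 yr.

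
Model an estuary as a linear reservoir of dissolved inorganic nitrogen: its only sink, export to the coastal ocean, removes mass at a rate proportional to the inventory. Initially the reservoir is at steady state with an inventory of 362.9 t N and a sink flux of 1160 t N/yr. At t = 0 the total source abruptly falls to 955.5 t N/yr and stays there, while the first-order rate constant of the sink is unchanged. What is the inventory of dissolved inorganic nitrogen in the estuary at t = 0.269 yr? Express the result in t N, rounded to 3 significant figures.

326 t N

τ = M₀/F₀ = 362.9/1160 = 0.3128 yr; rate constant k = 1/τ.
New steady state M_∞ = F₁/k = F₁·τ = 955.5 × 0.3128 = 298.92 t N.
M(t) = M_∞ + (M₀ − M_∞)·e^(−t/τ); t/τ = 0.269/0.3128 = 0.8599, so e^(−t/τ) = 0.4232.
M(t) = 298.92 + 63.98 × 0.4232 = 326.00 t N.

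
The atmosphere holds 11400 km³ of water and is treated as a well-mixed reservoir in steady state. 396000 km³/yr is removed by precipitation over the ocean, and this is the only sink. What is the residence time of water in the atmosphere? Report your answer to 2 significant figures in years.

0.029 yr

τ = M / F = 11400 / 396000 = 0.02879 yr.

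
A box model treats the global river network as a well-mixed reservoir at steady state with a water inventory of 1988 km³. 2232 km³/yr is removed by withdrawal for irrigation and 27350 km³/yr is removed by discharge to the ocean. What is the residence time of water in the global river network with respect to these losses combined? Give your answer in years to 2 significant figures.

Total removal = 2232 + 27350 = 29582 km³/yr.
τ = M / ΣF_out = 1988 / 29582 = 0.06720 yr.

0.067 yr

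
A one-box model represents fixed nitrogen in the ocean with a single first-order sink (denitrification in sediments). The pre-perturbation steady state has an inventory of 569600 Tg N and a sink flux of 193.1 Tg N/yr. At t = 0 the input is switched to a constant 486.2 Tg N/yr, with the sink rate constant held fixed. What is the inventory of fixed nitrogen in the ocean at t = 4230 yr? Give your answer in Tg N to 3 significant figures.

τ = M₀/F₀ = 569600/193.1 = 2950 yr; rate constant k = 1/τ.
New steady state M_∞ = F₁/k = F₁·τ = 486.2 × 2950 = 1.4342×10^6 Tg N.
M(t) = M_∞ + (M₀ − M_∞)·e^(−t/τ); t/τ = 4230/2950 = 1.434, so e^(−t/τ) = 0.2384.
M(t) = 1.4342×10^6 − 864600 × 0.2384 = 1.2281×10^6 Tg N.

1.23×10^6 Tg N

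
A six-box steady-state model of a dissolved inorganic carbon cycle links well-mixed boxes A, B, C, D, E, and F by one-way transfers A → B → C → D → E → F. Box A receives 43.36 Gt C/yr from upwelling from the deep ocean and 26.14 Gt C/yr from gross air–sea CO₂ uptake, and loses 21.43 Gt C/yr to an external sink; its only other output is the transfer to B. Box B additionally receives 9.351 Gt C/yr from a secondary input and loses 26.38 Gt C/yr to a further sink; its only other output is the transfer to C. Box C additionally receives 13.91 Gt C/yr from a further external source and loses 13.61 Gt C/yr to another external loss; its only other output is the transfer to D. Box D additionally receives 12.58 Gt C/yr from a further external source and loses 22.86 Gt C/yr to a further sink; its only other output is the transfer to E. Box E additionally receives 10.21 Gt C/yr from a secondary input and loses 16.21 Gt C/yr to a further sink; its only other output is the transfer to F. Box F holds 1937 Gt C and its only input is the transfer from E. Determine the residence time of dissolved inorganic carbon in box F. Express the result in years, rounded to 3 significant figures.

129 yr

Box A: F(A→B) = (43.36 + 26.14) − 21.43 = 48.070 Gt C/yr.
Box B: F(B→C) = (48.070 + 9.351) − 26.38 = 31.041 Gt C/yr.
Box C: F(C→D) = (31.041 + 13.91) − 13.61 = 31.341 Gt C/yr.
Box D: F(D→E) = (31.341 + 12.58) − 22.86 = 21.061 Gt C/yr.
Box E: F(E→F) = (21.061 + 10.21) − 16.21 = 15.061 Gt C/yr.
Box F throughput = its input = 15.061 Gt C/yr; τ = 1937 / 15.061 = 128.6 yr.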